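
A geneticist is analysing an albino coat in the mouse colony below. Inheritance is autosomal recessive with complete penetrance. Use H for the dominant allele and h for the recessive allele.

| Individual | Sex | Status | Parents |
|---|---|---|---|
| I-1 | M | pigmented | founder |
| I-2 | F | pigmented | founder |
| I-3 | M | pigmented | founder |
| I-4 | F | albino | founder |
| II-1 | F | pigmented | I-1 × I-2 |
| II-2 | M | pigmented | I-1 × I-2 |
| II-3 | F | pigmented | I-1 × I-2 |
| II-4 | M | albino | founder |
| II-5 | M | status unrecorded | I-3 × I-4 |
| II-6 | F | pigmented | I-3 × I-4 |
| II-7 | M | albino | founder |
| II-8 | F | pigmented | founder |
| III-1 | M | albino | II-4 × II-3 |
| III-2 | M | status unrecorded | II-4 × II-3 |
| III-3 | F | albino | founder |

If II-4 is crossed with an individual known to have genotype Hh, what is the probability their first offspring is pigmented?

1/2

II-4 is albino, so II-4 is hh.
The cross gives 1/2 Hh : 1/2 hh, so P(offspring is pigmented) = 1/2.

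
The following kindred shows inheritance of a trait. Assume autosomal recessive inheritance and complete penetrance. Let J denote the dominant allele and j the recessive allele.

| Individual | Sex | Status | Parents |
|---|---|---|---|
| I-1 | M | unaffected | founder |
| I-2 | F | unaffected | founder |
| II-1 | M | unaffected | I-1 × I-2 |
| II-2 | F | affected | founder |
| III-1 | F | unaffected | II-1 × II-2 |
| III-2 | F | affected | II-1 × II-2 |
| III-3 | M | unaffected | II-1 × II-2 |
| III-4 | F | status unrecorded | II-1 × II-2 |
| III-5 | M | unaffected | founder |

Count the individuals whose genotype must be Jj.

Obligate heterozygotes: II-1 is unaffected so carries J and passed j to III-2 (jj), so II-1 is Jj; III-1 is unaffected so carries J and received j from II-2 (jj), so III-1 is Jj; III-3 is unaffected so carries J and received j from II-2 (jj), so III-3 is Jj.
Every other individual is either homozygous by phenotype or has at least one consistent homozygous assignment, so the count is 3.

3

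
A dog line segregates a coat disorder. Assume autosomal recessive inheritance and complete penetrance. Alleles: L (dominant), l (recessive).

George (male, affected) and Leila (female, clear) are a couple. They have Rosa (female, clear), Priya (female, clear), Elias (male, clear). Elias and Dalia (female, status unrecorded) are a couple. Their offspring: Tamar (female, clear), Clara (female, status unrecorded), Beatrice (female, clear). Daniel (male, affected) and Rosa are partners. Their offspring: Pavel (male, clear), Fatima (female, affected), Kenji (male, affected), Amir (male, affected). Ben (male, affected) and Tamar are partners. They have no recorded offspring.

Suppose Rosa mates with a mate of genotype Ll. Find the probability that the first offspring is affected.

Rosa is clear so carries L and received l from George (ll), so Rosa is Ll.
The cross gives 1/4 LL : 1/2 Ll : 1/4 ll, so P(offspring is affected) = 1/4.

1/4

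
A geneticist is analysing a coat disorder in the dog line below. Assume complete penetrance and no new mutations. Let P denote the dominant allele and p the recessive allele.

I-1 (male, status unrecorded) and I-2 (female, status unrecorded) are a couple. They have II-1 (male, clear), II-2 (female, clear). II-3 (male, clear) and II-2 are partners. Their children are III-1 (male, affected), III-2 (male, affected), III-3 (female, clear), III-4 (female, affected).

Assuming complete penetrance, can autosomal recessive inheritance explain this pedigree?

A consistent assignment under autosomal recessive exists: I-1 PP, I-2 Pp, II-1 PP, II-2 Pp, II-3 Pp, III-1 pp, III-2 pp, III-3 PP, III-4 pp.
In this assignment every recorded phenotype matches its genotype and every non-founder's genotype is obtainable from its parents' genotypes, so the pedigree is consistent.

Yes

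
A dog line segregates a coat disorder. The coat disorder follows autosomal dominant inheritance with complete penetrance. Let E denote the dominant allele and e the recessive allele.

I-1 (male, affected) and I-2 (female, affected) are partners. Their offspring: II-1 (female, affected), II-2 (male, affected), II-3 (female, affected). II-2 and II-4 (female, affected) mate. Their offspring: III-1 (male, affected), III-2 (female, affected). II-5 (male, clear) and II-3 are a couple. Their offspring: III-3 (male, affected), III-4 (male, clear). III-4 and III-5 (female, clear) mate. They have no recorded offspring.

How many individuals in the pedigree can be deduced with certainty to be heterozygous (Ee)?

2

Obligate heterozygotes: II-3 is affected so carries E and passed e to III-4 (ee), so II-3 is Ee; III-3 is affected so carries E and received e from II-5 (ee), so III-3 is Ee.
Every other individual is either homozygous by phenotype or has at least one consistent homozygous assignment, so the count is 2.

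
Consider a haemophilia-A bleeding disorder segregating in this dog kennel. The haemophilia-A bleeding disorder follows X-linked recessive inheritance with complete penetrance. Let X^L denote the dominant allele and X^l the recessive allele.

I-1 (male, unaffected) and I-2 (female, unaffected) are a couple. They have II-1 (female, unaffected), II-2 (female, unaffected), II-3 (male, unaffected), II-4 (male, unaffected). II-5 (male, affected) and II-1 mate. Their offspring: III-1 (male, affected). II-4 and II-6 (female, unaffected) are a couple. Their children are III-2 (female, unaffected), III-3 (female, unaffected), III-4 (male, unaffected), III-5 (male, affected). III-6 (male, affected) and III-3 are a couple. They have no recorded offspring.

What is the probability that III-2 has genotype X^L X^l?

1/2

II-4 is unaffected, so II-4 is X^L Y.
II-6 is unaffected so carries L and passed l to III-5 (X^l Y), so II-6 is X^L X^l.
Their cross gives offspring ratios 1/2 X^L X^L : 1/2 X^L X^l. Conditioning on III-2 being unaffected, P(X^L X^l) = 1/2 / 1 = 1/2.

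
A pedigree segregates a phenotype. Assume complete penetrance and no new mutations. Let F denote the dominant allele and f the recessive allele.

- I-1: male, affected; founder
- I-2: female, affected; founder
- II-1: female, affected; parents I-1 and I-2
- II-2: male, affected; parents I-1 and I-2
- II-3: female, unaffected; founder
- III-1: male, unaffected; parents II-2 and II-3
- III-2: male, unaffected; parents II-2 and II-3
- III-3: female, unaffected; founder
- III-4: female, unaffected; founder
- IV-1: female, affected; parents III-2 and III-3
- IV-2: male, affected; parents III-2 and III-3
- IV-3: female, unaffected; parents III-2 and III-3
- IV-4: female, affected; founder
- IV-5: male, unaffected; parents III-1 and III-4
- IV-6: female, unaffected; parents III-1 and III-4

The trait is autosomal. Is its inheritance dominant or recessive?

recessive

III-2 and III-3 are both unaffected yet have an affected child IV-1. Under dominance, an affected child requires at least one affected parent, so the trait cannot be dominant.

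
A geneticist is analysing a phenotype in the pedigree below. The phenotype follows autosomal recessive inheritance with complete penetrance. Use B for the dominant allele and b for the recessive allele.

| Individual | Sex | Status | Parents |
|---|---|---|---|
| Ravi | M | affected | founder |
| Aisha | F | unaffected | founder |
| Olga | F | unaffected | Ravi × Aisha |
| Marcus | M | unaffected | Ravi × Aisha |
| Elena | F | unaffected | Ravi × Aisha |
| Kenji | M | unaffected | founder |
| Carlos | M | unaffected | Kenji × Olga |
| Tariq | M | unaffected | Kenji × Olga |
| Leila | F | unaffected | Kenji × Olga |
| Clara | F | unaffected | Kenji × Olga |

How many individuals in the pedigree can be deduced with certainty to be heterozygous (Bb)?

3

Obligate heterozygotes: Olga is unaffected so carries B and received b from Ravi (bb), so Olga is Bb; Marcus is unaffected so carries B and received b from Ravi (bb), so Marcus is Bb; Elena is unaffected so carries B and received b from Ravi (bb), so Elena is Bb.
Every other individual is either homozygous by phenotype or has at least one consistent homozygous assignment, so the count is 3.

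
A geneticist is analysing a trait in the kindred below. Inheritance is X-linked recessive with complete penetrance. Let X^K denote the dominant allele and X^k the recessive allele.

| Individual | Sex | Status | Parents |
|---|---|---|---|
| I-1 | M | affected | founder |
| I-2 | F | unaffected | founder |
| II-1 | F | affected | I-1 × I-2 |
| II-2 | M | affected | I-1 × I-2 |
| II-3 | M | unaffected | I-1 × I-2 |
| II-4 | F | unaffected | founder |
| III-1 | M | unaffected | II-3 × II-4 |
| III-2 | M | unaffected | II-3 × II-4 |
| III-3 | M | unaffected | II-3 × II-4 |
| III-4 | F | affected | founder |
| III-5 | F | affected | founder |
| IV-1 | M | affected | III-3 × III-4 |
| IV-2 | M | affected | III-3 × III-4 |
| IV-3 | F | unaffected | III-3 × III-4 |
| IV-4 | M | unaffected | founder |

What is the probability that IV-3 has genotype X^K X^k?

1

IV-3 is unaffected so carries K and received k from III-4 (X^k X^k), so IV-3 is X^K X^k, giving P(X^K X^k) = 1.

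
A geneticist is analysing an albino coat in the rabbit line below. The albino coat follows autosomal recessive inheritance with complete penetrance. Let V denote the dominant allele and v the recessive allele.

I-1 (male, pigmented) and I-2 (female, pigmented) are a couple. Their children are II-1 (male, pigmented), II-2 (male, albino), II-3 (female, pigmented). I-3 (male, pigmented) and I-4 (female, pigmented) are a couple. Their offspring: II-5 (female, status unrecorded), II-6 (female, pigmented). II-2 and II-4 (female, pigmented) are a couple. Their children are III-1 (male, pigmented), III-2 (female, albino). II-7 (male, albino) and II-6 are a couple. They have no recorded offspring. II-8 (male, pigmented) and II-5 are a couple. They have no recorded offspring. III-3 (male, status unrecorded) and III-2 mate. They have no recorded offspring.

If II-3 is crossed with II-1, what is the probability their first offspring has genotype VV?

I-1 is pigmented so carries V and passed v to II-2 (vv), so I-1 is Vv.
I-2 is pigmented so carries V and passed v to II-2 (vv), so I-2 is Vv.
II-3 is a pigmented offspring of I-1 (Vv) × I-2 (Vv), whose cross gives 1/4 VV : 1/2 Vv : 1/4 vv; conditioning on being pigmented, II-3 is VV with probability 1/3, Vv with probability 2/3.
II-1 is a pigmented offspring of I-1 (Vv) × I-2 (Vv), whose cross gives 1/4 VV : 1/2 Vv : 1/4 vv; conditioning on being pigmented, II-1 is VV with probability 1/3, Vv with probability 2/3.
Summing over parental genotype combinations, P(offspring has genotype VV) = 1/9·1 + 2/9·1/2 + 2/9·1/2 + 4/9·1/4 = 4/9.

4/9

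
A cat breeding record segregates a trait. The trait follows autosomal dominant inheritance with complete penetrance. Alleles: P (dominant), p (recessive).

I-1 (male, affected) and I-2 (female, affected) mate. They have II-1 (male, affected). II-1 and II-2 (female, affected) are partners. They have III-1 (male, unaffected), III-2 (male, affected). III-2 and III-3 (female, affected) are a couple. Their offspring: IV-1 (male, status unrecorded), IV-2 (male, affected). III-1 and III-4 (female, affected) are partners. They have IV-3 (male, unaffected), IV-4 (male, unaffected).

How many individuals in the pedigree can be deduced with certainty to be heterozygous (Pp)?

Obligate heterozygotes: II-1 is affected so carries P and passed p to III-1 (pp), so II-1 is Pp; II-2 is affected so carries P and passed p to III-1 (pp), so II-2 is Pp; III-4 is affected so carries P and passed p to IV-3 (pp), so III-4 is Pp.
Every other individual is either homozygous by phenotype or has at least one consistent homozygous assignment, so the count is 3.

3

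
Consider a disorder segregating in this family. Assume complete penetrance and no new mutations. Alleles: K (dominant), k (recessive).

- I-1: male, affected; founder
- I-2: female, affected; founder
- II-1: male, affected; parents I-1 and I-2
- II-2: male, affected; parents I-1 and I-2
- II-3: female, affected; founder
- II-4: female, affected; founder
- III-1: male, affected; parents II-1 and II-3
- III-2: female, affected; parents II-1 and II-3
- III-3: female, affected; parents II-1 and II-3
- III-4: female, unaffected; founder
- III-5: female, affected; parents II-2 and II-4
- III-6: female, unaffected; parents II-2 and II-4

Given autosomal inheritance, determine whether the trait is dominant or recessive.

II-2 and II-4 are both affected yet have an unaffected child III-6. Under a recessive model two affected parents are homozygous and every child would be affected, so the trait cannot be recessive.

dominant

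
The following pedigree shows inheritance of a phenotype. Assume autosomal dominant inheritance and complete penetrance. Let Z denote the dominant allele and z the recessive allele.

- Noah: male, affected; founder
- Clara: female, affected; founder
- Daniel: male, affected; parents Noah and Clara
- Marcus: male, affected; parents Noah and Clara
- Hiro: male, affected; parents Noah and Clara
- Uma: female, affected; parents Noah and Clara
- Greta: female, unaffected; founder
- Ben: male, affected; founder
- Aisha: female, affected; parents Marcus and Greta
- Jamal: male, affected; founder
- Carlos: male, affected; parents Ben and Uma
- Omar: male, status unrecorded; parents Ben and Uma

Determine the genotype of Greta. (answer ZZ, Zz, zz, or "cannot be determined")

zz

Greta is unaffected, so Greta is zz.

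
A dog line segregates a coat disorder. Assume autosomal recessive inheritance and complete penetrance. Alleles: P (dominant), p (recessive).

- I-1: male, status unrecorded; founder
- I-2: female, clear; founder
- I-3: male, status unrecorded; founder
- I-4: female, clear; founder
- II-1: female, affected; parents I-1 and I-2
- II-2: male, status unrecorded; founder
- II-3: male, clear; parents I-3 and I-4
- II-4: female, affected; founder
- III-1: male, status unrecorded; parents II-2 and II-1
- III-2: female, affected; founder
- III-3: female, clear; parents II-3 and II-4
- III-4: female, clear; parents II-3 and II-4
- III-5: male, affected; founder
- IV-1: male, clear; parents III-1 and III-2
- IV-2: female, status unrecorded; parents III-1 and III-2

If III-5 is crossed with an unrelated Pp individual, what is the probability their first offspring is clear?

III-5 is affected, so III-5 is pp.
The cross gives 1/2 Pp : 1/2 pp, so P(offspring is clear) = 1/2.

1/2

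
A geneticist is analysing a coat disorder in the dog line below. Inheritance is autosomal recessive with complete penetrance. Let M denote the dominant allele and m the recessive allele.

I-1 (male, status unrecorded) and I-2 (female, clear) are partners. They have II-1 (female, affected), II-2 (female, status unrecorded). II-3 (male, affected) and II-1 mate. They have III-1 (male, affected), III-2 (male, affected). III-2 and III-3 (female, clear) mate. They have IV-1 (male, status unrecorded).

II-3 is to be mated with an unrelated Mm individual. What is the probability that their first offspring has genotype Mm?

1/2

II-3 is affected, so II-3 is mm.
The cross gives 1/2 Mm : 1/2 mm, so P(offspring has genotype Mm) = 1/2.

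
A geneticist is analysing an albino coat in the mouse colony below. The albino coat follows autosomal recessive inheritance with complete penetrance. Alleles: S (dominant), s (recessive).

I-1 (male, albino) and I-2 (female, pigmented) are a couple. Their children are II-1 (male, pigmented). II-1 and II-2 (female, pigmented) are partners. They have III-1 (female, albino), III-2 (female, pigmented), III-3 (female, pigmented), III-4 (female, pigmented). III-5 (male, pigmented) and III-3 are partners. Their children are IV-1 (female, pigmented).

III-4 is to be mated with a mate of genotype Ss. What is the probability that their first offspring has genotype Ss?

1/2

II-1 is pigmented so carries S and received s from I-1 (ss), so II-1 is Ss.
II-2 is pigmented so carries S and passed s to III-1 (ss), so II-2 is Ss.
III-4 is a pigmented offspring of II-1 (Ss) × II-2 (Ss), whose cross gives 1/4 SS : 1/2 Ss : 1/4 ss; conditioning on being pigmented, III-4 is SS with probability 1/3, Ss with probability 2/3.
Summing over parental genotype combinations, P(offspring has genotype Ss) = 1/3·1/2 + 2/3·1/2 = 1/2.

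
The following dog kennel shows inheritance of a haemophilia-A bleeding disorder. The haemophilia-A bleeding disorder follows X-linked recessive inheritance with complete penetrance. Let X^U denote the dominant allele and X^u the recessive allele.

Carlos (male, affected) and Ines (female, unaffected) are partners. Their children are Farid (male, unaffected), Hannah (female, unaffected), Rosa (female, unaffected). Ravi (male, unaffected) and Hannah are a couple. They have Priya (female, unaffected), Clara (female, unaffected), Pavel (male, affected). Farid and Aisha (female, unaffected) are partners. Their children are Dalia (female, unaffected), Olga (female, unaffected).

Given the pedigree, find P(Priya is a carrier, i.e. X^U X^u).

1/2

Ravi is unaffected, so Ravi is X^U Y.
Hannah is unaffected so carries U and received u from Carlos (X^u Y), so Hannah is X^U X^u.
Their cross gives offspring ratios 1/2 X^U X^U : 1/2 X^U X^u. Conditioning on Priya being unaffected, P(X^U X^u) = 1/2 / 1 = 1/2.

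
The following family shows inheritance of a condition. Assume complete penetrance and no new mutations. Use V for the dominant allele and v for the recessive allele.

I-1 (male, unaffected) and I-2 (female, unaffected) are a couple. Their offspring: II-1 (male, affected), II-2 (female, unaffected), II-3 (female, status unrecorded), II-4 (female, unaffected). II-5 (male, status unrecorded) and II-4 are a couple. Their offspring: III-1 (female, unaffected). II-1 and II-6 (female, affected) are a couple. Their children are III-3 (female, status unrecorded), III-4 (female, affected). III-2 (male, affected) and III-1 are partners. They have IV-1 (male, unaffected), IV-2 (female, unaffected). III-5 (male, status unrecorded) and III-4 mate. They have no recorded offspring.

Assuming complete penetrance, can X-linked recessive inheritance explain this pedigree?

Yes

A consistent assignment under X-linked recessive exists: I-1 X^V Y, I-2 X^V X^v, II-1 X^v Y, II-2 X^V X^V, II-3 X^V X^V, II-4 X^V X^V, II-5 X^V Y, II-6 X^v X^v, III-1 X^V X^V, III-2 X^v Y, III-3 X^v X^v, III-4 X^v X^v, III-5 X^V Y, IV-1 X^V Y, IV-2 X^V X^v.
In this assignment every recorded phenotype matches its genotype and every non-founder's genotype is obtainable from its parents' genotypes, so the pedigree is consistent.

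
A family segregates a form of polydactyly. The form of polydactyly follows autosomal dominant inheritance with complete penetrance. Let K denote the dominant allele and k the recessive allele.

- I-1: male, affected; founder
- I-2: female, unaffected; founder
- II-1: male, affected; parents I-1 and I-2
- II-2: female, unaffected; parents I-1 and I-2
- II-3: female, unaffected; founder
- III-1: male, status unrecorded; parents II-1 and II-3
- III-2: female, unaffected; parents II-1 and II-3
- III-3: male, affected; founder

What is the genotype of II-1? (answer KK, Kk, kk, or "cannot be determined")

From phenotype alone, II-1 is KK or Kk.
II-1 is affected so carries K and received k from I-2 (kk), so II-1 is Kk.

Kk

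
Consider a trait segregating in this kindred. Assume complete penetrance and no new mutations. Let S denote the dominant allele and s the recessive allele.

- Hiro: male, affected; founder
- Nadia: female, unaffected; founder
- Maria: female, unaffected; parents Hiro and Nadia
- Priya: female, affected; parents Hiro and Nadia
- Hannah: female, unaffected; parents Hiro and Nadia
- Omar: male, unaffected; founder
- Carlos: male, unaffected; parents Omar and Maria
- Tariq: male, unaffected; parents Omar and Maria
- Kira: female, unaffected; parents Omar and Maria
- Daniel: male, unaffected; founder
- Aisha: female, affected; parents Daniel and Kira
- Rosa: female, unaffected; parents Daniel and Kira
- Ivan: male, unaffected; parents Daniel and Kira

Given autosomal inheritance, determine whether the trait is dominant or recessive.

recessive

Daniel and Kira are both unaffected yet have an affected child Aisha. Under dominance, an affected child requires at least one affected parent, so the trait cannot be dominant.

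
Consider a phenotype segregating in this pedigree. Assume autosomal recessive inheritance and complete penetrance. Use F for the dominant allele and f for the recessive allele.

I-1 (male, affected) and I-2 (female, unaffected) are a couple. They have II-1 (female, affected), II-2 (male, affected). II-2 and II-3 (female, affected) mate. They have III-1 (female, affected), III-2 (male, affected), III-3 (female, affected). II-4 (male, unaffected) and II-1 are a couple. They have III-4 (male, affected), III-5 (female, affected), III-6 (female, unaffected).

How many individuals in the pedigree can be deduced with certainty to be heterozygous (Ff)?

3

Obligate heterozygotes: I-2 is unaffected so carries F and passed f to II-1 (ff), so I-2 is Ff; II-4 is unaffected so carries F and passed f to III-4 (ff), so II-4 is Ff; III-6 is unaffected so carries F and received f from II-1 (ff), so III-6 is Ff.
Every other individual is either homozygous by phenotype or has at least one consistent homozygous assignment, so the count is 3.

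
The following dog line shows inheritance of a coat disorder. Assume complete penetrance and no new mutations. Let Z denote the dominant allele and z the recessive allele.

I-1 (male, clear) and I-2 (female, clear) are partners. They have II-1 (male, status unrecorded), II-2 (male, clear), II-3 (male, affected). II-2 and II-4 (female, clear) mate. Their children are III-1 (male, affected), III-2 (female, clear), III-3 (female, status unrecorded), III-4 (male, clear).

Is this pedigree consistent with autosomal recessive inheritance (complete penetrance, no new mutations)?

A consistent assignment under autosomal recessive exists: I-1 Zz, I-2 Zz, II-1 ZZ, II-2 Zz, II-3 zz, II-4 Zz, III-1 zz, III-2 ZZ, III-3 ZZ, III-4 ZZ.
In this assignment every recorded phenotype matches its genotype and every non-founder's genotype is obtainable from its parents' genotypes, so the pedigree is consistent.

Yes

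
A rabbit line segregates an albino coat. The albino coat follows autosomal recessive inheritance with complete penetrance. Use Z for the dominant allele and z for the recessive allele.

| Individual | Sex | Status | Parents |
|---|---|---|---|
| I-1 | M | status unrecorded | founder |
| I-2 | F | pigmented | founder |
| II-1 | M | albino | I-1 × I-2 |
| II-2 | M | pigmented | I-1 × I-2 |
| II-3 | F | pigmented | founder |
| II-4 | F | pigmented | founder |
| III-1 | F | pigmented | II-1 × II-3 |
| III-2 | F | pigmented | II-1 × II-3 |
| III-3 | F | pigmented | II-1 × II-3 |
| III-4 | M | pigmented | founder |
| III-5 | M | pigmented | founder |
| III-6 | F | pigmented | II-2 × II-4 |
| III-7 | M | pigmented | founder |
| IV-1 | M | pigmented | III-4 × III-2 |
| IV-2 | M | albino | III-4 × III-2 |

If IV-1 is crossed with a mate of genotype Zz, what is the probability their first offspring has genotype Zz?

III-4 is pigmented so carries Z and passed z to IV-2 (zz), so III-4 is Zz.
III-2 is pigmented so carries Z and received z from II-1 (zz), so III-2 is Zz.
IV-1 is a pigmented offspring of III-4 (Zz) × III-2 (Zz), whose cross gives 1/4 ZZ : 1/2 Zz : 1/4 zz; conditioning on being pigmented, IV-1 is ZZ with probability 1/3, Zz with probability 2/3.
Summing over parental genotype combinations, P(offspring has genotype Zz) = 1/3·1/2 + 2/3·1/2 = 1/2.

1/2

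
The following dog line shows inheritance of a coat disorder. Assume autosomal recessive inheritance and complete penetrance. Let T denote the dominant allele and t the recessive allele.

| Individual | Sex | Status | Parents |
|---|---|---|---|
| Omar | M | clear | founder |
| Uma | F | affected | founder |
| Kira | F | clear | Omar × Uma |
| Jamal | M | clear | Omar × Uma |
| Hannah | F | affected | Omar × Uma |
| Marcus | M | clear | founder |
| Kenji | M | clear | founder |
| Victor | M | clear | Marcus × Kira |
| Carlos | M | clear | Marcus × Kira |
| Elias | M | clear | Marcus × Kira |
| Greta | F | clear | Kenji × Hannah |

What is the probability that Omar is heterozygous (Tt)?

Omar is clear so carries T and passed t to Hannah (tt), so Omar is Tt, giving P(Tt) = 1.

1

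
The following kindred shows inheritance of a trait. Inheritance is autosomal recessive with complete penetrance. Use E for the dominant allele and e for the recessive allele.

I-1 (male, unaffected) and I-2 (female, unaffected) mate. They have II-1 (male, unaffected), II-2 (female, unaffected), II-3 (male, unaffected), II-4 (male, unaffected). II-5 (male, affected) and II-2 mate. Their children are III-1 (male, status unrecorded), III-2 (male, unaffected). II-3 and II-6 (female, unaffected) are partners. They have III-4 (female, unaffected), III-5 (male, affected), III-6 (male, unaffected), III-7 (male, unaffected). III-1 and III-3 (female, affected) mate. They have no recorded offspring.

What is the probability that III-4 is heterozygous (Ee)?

2/3

II-3 is unaffected so carries E and passed e to III-5 (ee), so II-3 is Ee.
II-6 is unaffected so carries E and passed e to III-5 (ee), so II-6 is Ee.
Their cross gives offspring ratios 1/4 EE : 1/2 Ee : 1/4 ee. Conditioning on III-4 being unaffected, P(Ee) = 1/2 / 3/4 = 2/3.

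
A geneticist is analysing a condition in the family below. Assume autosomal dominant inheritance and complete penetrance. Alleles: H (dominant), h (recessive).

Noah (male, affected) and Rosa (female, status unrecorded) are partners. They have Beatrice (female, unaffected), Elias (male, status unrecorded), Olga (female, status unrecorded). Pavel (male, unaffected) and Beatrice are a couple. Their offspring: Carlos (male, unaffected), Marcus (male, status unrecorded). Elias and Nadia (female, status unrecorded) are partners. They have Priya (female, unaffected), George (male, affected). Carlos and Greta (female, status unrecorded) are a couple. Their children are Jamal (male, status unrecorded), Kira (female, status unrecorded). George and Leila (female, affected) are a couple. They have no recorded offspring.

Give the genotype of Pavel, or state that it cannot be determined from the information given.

Pavel is unaffected, so Pavel is hh.

hh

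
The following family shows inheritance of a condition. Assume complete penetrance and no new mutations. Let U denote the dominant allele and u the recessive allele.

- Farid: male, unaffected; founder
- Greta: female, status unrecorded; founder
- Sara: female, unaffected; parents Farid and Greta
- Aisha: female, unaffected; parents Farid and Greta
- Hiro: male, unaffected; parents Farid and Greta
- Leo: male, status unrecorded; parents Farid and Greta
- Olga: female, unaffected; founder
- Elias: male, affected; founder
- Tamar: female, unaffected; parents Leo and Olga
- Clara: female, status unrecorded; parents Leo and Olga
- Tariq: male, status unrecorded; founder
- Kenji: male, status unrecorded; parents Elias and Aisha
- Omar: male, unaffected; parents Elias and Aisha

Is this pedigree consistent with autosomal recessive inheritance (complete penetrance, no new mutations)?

Yes

A consistent assignment under autosomal recessive exists: Farid UU, Greta UU, Sara UU, Aisha UU, Hiro UU, Leo UU, Olga UU, Elias uu, Tamar UU, Clara UU, Tariq UU, Kenji Uu, Omar Uu.
In this assignment every recorded phenotype matches its genotype and every non-founder's genotype is obtainable from its parents' genotypes, so the pedigree is consistent.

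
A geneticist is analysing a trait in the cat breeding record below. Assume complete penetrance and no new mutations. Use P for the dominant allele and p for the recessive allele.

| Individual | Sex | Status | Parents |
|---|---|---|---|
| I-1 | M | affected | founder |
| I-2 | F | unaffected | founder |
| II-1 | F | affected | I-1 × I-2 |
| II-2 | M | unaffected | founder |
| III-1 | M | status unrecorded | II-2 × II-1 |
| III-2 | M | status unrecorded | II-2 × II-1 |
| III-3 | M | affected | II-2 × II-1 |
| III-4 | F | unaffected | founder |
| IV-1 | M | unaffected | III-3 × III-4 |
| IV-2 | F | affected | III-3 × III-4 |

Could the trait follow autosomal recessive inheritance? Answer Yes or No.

A consistent assignment under autosomal recessive exists: I-1 pp, I-2 Pp, II-1 pp, II-2 Pp, III-1 Pp, III-2 Pp, III-3 pp, III-4 Pp, IV-1 Pp, IV-2 pp.
In this assignment every recorded phenotype matches its genotype and every non-founder's genotype is obtainable from its parents' genotypes, so the pedigree is consistent.

Yes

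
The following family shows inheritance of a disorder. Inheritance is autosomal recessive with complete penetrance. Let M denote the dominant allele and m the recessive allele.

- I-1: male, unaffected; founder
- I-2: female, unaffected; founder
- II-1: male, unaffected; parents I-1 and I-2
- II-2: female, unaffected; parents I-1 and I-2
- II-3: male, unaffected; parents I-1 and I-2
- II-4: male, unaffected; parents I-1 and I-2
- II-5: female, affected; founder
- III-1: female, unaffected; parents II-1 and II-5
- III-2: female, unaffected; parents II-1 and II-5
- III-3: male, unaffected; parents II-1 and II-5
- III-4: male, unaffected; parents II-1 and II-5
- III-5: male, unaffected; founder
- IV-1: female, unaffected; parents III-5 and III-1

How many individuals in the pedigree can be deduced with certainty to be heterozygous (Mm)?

4

Obligate heterozygotes: III-1 is unaffected so carries M and received m from II-5 (mm), so III-1 is Mm; III-2 is unaffected so carries M and received m from II-5 (mm), so III-2 is Mm; III-3 is unaffected so carries M and received m from II-5 (mm), so III-3 is Mm; III-4 is unaffected so carries M and received m from II-5 (mm), so III-4 is Mm.
Every other individual is either homozygous by phenotype or has at least one consistent homozygous assignment, so the count is 4.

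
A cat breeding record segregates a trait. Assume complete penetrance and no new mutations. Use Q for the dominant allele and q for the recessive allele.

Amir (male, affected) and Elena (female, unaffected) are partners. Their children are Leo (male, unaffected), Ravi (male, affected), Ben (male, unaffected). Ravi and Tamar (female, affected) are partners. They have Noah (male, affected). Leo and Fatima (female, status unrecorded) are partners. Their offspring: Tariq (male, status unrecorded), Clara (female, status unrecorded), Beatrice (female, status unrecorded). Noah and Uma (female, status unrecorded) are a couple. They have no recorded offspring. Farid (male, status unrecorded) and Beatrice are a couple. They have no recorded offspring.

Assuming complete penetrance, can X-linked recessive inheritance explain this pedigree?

Yes

A consistent assignment under X-linked recessive exists: Amir X^q Y, Elena X^Q X^q, Leo X^Q Y, Ravi X^q Y, Ben X^Q Y, Tamar X^q X^q, Fatima X^Q X^Q, Noah X^q Y, Uma X^Q X^Q, Tariq X^Q Y, Clara X^Q X^Q, Beatrice X^Q X^Q, Farid X^Q Y.
In this assignment every recorded phenotype matches its genotype and every non-founder's genotype is obtainable from its parents' genotypes, so the pedigree is consistent.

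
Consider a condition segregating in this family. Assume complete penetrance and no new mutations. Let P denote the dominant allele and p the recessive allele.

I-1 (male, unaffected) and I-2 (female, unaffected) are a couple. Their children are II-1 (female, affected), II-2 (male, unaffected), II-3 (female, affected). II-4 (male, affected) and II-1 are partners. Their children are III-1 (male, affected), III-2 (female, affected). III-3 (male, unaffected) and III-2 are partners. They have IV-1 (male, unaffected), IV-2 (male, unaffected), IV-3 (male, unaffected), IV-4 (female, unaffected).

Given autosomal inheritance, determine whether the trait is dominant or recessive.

I-1 and I-2 are both unaffected yet have an affected child II-1. Under dominance, an affected child requires at least one affected parent, so the trait cannot be dominant.

recessive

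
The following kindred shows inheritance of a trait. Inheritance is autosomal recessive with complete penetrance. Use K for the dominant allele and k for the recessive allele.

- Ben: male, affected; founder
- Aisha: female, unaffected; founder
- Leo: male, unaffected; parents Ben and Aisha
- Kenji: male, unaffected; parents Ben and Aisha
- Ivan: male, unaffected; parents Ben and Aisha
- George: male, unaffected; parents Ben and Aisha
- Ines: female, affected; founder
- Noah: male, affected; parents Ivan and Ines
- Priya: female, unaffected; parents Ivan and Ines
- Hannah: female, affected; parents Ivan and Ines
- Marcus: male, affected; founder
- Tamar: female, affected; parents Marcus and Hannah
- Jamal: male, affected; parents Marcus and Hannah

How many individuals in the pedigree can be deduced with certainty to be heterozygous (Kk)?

5

Obligate heterozygotes: Leo is unaffected so carries K and received k from Ben (kk), so Leo is Kk; Kenji is unaffected so carries K and received k from Ben (kk), so Kenji is Kk; Ivan is unaffected so carries K and received k from Ben (kk), so Ivan is Kk; George is unaffected so carries K and received k from Ben (kk), so George is Kk; Priya is unaffected so carries K and received k from Ines (kk), so Priya is Kk.
Every other individual is either homozygous by phenotype or has at least one consistent homozygous assignment, so the count is 5.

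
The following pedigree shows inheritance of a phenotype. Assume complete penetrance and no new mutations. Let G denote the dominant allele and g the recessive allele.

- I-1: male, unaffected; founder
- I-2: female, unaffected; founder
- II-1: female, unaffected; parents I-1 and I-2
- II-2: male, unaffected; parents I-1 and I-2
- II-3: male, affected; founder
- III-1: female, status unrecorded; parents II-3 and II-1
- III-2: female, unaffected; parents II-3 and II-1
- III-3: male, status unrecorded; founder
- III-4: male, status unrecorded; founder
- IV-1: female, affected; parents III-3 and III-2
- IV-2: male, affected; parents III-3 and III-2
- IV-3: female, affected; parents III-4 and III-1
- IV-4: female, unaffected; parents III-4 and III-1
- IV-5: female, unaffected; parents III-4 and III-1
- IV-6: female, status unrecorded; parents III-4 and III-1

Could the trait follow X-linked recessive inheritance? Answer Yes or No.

A consistent assignment under X-linked recessive exists: I-1 X^G Y, I-2 X^G X^G, II-1 X^G X^G, II-2 X^G Y, II-3 X^g Y, III-1 X^G X^g, III-2 X^G X^g, III-3 X^g Y, III-4 X^g Y, IV-1 X^g X^g, IV-2 X^g Y, IV-3 X^g X^g, IV-4 X^G X^g, IV-5 X^G X^g, IV-6 X^G X^g.
In this assignment every recorded phenotype matches its genotype and every non-founder's genotype is obtainable from its parents' genotypes, so the pedigree is consistent.

Yes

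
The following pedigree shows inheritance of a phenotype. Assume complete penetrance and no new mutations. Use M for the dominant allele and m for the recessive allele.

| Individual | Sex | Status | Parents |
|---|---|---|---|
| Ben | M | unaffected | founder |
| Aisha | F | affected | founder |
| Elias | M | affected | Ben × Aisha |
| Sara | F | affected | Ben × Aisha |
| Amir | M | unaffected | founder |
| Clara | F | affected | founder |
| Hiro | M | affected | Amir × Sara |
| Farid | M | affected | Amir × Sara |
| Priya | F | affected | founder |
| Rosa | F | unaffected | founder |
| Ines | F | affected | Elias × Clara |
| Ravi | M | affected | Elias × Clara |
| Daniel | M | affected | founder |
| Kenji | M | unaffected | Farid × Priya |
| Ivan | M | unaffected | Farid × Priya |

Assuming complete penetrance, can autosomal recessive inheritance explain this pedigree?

No

Under autosomal recessive, Kenji (unaffected, male) cannot arise from Farid (affected) × Priya (affected).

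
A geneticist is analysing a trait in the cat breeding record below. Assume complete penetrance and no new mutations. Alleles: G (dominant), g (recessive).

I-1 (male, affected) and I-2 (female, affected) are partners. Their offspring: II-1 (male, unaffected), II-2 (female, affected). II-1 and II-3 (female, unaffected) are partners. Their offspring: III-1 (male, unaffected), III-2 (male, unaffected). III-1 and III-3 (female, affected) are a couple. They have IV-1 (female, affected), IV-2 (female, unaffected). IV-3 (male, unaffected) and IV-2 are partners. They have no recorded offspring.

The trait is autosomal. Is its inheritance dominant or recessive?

I-1 and I-2 are both affected yet have an unaffected child II-1. Under a recessive model two affected parents are homozygous and every child would be affected, so the trait cannot be recessive.

dominant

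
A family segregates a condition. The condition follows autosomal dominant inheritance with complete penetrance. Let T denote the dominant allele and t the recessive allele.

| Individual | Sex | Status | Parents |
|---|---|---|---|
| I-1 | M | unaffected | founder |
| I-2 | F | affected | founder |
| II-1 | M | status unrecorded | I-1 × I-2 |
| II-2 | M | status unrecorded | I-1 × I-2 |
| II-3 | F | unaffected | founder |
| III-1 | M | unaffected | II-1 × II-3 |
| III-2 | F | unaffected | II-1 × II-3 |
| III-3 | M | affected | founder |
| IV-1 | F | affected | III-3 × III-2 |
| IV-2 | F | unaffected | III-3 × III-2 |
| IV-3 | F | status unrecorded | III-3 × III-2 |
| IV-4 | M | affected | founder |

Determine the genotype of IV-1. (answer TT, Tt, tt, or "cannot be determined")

Tt

From phenotype alone, IV-1 is TT or Tt.
IV-1 is affected so carries T and received t from III-2 (tt), so IV-1 is Tt.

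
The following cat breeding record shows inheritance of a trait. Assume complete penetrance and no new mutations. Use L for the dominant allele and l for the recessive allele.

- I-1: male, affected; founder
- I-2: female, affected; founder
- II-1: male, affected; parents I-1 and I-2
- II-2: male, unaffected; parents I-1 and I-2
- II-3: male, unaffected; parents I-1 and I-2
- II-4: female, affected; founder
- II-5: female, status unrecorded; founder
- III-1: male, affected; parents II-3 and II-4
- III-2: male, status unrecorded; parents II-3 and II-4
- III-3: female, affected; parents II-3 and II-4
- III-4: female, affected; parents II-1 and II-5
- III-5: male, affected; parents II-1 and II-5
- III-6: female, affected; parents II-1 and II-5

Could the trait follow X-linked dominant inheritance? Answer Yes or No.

A consistent assignment under X-linked dominant exists: I-1 X^L Y, I-2 X^L X^l, II-1 X^L Y, II-2 X^l Y, II-3 X^l Y, II-4 X^L X^L, II-5 X^L X^L, III-1 X^L Y, III-2 X^L Y, III-3 X^L X^l, III-4 X^L X^L, III-5 X^L Y, III-6 X^L X^L.
In this assignment every recorded phenotype matches its genotype and every non-founder's genotype is obtainable from its parents' genotypes, so the pedigree is consistent.

Yes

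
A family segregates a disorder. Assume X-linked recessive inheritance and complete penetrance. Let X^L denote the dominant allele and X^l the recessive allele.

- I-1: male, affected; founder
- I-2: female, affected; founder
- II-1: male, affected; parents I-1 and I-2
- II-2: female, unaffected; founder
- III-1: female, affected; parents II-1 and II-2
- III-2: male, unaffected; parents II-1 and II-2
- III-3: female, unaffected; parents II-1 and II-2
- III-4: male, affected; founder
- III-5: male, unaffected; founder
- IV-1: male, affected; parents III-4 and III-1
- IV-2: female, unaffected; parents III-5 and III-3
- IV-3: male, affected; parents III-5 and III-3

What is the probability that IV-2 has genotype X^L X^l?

1/2

III-5 is unaffected, so III-5 is X^L Y.
III-3 is unaffected so carries L and received l from II-1 (X^l Y), so III-3 is X^L X^l.
Their cross gives offspring ratios 1/2 X^L X^L : 1/2 X^L X^l. Conditioning on IV-2 being unaffected, P(X^L X^l) = 1/2 / 1 = 1/2.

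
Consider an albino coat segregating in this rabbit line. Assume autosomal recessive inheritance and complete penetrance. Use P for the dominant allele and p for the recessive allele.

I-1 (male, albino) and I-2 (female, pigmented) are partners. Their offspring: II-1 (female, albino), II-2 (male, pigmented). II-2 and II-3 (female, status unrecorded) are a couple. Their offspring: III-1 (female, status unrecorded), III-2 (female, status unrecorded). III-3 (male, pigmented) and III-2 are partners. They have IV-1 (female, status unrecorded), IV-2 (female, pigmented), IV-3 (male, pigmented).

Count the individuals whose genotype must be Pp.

Obligate heterozygotes: I-2 is pigmented so carries P and passed p to II-1 (pp), so I-2 is Pp; II-2 is pigmented so carries P and received p from I-1 (pp), so II-2 is Pp.
Every other individual is either homozygous by phenotype or has at least one consistent homozygous assignment, so the count is 2.

2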